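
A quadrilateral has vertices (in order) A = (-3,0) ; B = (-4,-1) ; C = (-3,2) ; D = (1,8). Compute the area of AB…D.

Apply the shoelace (surveyor's) formula: 2A = Σ (x_i·y_{i+1} − x_{i+1}·y_i), indices taken mod 4.
Σ = (3) + (-11) + (-26) + (24) = -10
Area = |Σ|/2 = 5.

5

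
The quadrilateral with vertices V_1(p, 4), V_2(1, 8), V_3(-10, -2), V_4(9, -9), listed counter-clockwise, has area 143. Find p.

4

The doubled signed area Σ (x_i y_{i+1} − x_{i+1} y_i) is linear in p.
With p=0 it equals 218; the coefficient of p is 17 (from the two edges through V_1).
So 17·p + 218 = 2·143 = 286 ⇒ p = 4.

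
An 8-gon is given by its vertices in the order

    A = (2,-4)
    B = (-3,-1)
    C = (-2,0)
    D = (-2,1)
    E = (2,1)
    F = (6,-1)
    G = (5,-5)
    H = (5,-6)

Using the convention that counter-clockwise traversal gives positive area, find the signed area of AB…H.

-34

Apply the surveyor's formula: 2A = Σ (x_i·y_{i+1} − x_{i+1}·y_i), indices taken mod 8.
Σ = (-14) + (-2) + (-2) + (-4) + (-8) + (-25) + (-5) + (-8) = -68
Signed area = Σ/2 = -34 (negative ⇒ clockwise traversal).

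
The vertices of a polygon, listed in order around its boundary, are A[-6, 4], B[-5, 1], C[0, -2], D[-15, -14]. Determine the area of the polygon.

Σ = (14) + (10) + (-30) + (-144) = -150
Area = |Σ|/2 = 75.

75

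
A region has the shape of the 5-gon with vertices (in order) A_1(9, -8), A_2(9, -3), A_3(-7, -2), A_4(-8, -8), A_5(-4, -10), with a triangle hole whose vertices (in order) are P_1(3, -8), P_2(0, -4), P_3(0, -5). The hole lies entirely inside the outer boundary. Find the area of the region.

Outer boundary:
Apply the shoelace formula: 2A = Σ (x_i·y_{i+1} − x_{i+1}·y_i), indices taken mod 5.
Σ = (45) + (-39) + (40) + (48) + (122) = 216
Area = |Σ|/2 = 108.
Hole:
Σ = (-12) + (0) + (15) = 3
Area = |Σ|/2 = 1.5.
Net area = 108 − 1.5 = 106.5.

106.5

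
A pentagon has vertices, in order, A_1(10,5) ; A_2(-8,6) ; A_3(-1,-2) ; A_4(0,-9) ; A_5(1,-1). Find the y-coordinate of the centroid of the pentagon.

Apply the shoelace formula. First the cross-terms c_i = x_i·y_{i+1} − x_{i+1}·y_i:
  100, 22, 9, 9, 15  ⇒  2A = 155, A = 77.5.
Then Σ (y_i + y_{i+1})·c_i = 1059, so ȳ = 1059 / (6·77.5) = 353/155.

353/155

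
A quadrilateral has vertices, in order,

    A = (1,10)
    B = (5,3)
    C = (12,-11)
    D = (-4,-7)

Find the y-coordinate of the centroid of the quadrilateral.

-774/299

Apply the surveyor's formula. First the cross-terms c_i = x_i·y_{i+1} − x_{i+1}·y_i:
  -47, -91, -128, -33  ⇒  2A = -299, A = -149.5.
Then Σ (y_i + y_{i+1})·c_i = 2322, so ȳ = 2322 / (6·(-149.5)) = -774/299.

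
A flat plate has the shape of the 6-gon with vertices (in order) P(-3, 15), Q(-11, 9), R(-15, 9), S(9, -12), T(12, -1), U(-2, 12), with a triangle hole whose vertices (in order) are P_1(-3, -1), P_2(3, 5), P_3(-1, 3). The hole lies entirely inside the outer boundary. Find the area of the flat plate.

272

Outer boundary:
Apply Gauss's area formula: 2A = Σ (x_i·y_{i+1} − x_{i+1}·y_i), indices taken mod 6.
Σ = (138) + (36) + (99) + (135) + (142) + (6) = 556
Area = |Σ|/2 = 278.
Hole:
Apply the shoelace (surveyor's) formula: 2A = Σ (x_i·y_{i+1} − x_{i+1}·y_i), indices taken mod 3.
P_1→P_2: (-3)(5) − (3)(-1) = -12
P_2→P_3: (3)(3) − (-1)(5) = 14
P_3→P_1: (-1)(-1) − (-3)(3) = 10
Σ = 12
Area = |Σ|/2 = 6.
Net area = 278 − 6 = 272.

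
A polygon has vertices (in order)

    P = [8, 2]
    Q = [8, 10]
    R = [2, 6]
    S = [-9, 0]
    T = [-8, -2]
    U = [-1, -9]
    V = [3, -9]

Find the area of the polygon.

Cross-terms: 64, 28, 54, 18, 70, 36, 78  ⇒  Σ = 348
Area = |Σ|/2 = 174.

174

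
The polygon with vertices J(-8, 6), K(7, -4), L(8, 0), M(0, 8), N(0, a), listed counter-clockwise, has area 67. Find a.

6

Write out the shoelace sum; only the two edges meeting at N involve a:
2·Area = [(0·a − 0·8) + (0·6 − (-8)·a)] + 86
       = 8·a + 86 = 134
⇒ a = 6.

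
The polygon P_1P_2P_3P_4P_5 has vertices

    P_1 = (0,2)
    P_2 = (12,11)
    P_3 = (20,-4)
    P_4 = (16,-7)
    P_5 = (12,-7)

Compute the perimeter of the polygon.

56

|P_1P_2| = √((12)² + (9)²) = √225 = 15
|P_2P_3| = √((8)² + (-15)²) = √289 = 17
|P_3P_4| = √((-4)² + (-3)²) = √25 = 5
|P_4P_5| = √((-4)² + (0)²) = √16 = 4
|P_5P_1| = √((-12)² + (9)²) = √225 = 15
Perimeter = 15 + 17 + 5 + 4 + 15 = 56.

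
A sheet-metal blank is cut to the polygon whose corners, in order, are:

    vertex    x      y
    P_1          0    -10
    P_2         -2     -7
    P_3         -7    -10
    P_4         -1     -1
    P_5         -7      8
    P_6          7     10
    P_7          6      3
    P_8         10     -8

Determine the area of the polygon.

Cross-terms: -20, -29, -3, -15, -126, -39, -78, -100  ⇒  Σ = -410
Area = |Σ|/2 = 205.

205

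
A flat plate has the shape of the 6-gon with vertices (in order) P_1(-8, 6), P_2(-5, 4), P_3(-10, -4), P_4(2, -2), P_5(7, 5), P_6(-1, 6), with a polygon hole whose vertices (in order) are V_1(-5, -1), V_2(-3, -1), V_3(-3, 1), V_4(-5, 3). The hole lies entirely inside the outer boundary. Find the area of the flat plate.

93.5

Outer boundary:
Apply the shoelace (surveyor's) formula: 2A = Σ (x_i·y_{i+1} − x_{i+1}·y_i), indices taken mod 6.
Σ = (-2) + (60) + (28) + (24) + (47) + (42) = 199
Area = |Σ|/2 = 99.5.
Hole:
Apply the surveyor's formula: 2A = Σ (x_i·y_{i+1} − x_{i+1}·y_i), indices taken mod 4.
V_1→V_2: (-5)(-1) − (-3)(-1) = 2
V_2→V_3: (-3)(1) − (-3)(-1) = -6
V_3→V_4: (-3)(3) − (-5)(1) = -4
V_4→V_1: (-5)(-1) − (-5)(3) = 20
Σ = 12
Area = |Σ|/2 = 6.
Net area = 99.5 − 6 = 93.5.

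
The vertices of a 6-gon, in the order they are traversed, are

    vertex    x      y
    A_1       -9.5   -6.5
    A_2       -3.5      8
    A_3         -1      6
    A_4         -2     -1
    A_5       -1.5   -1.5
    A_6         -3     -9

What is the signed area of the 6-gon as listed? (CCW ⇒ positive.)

-77.125

Apply the shoelace formula: 2A = Σ (x_i·y_{i+1} − x_{i+1}·y_i), indices taken mod 6.
A_1→A_2: (-9.5)(8) − (-3.5)(-6.5) = -98.75
A_2→A_3: (-3.5)(6) − (-1)(8) = -13
A_3→A_4: (-1)(-1) − (-2)(6) = 13
A_4→A_5: (-2)(-1.5) − (-1.5)(-1) = 1.5
A_5→A_6: (-1.5)(-9) − (-3)(-1.5) = 9
A_6→A_1: (-3)(-6.5) − (-9.5)(-9) = -66
Σ = -154.25
Signed area = Σ/2 = -77.125 (negative ⇒ clockwise traversal).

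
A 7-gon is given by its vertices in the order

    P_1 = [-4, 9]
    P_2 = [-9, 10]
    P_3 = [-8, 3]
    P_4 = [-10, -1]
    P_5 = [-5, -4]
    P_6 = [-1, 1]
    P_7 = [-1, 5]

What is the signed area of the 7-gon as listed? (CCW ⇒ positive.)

82.5

Apply Gauss's area formula: 2A = Σ (x_i·y_{i+1} − x_{i+1}·y_i), indices taken mod 7.
Cross-terms: 41, 53, 38, 35, -9, -4, 11  ⇒  Σ = 165
Signed area = Σ/2 = 82.5 (positive ⇒ counter-clockwise traversal).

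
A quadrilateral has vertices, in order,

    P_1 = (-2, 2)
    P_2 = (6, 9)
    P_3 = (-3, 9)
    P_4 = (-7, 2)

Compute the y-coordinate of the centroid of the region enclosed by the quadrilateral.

35/6

Apply the shoelace (surveyor's) formula. First the cross-terms c_i = x_i·y_{i+1} − x_{i+1}·y_i:
  -30, 81, 57, -10  ⇒  2A = 98, A = 49.
Then Σ (y_i + y_{i+1})·c_i = 1715, so ȳ = 1715 / (6·49) = 35/6.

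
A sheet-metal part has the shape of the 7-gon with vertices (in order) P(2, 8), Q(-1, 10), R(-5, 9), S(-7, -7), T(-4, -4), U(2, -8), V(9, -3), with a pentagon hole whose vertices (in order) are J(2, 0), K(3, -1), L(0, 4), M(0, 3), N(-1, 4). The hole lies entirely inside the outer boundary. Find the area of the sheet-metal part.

173

Outer boundary:
Apply the shoelace (surveyor's) formula: 2A = Σ (x_i·y_{i+1} − x_{i+1}·y_i), indices taken mod 7.
P→Q: (2)(10) − (-1)(8) = 28
Q→R: (-1)(9) − (-5)(10) = 41
R→S: (-5)(-7) − (-7)(9) = 98
S→T: (-7)(-4) − (-4)(-7) = 0
T→U: (-4)(-8) − (2)(-4) = 40
U→V: (2)(-3) − (9)(-8) = 66
V→P: (9)(8) − (2)(-3) = 78
Σ = 351
Area = |Σ|/2 = 175.5.
Hole:
Apply the surveyor's formula: 2A = Σ (x_i·y_{i+1} − x_{i+1}·y_i), indices taken mod 5.
J→K: (2)(-1) − (3)(0) = -2
K→L: (3)(4) − (0)(-1) = 12
L→M: (0)(3) − (0)(4) = 0
M→N: (0)(4) − (-1)(3) = 3
N→J: (-1)(0) − (2)(4) = -8
Σ = 5
Area = |Σ|/2 = 2.5.
Net area = 175.5 − 2.5 = 173.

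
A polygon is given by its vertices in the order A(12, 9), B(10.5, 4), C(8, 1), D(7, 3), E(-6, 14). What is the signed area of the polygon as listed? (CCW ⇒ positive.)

Apply Gauss's area formula: 2A = Σ (x_i·y_{i+1} − x_{i+1}·y_i), indices taken mod 5.
Σ = (-46.5) + (-21.5) + (17) + (116) + (-222) = -157
Signed area = Σ/2 = -78.5 (negative ⇒ clockwise traversal).

-78.5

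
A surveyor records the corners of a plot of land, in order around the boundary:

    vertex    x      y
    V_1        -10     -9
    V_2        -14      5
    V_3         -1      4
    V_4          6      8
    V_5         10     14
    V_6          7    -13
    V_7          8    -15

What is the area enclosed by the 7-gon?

Σ = (-176) + (-51) + (-32) + (4) + (-228) + (-1) + (-222) = -706
Area = |Σ|/2 = 353.

353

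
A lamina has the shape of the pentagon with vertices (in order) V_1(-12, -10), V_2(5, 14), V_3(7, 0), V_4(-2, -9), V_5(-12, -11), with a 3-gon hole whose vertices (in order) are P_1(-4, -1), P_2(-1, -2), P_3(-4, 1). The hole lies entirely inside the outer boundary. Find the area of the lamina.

185.5

Outer boundary:
Cross-terms: -118, -98, -63, -86, -12  ⇒  Σ = -377
Area = |Σ|/2 = 188.5.
Hole:
Apply the shoelace (surveyor's) formula: 2A = Σ (x_i·y_{i+1} − x_{i+1}·y_i), indices taken mod 3.
P_1→P_2: (-4)(-2) − (-1)(-1) = 7
P_2→P_3: (-1)(1) − (-4)(-2) = -9
P_3→P_1: (-4)(-1) − (-4)(1) = 8
Σ = 6
Area = |Σ|/2 = 3.
Net area = 188.5 − 3 = 185.5.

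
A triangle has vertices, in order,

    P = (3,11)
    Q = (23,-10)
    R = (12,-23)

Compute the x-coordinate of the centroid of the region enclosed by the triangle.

38/3

Apply the surveyor's formula. First the cross-terms c_i = x_i·y_{i+1} − x_{i+1}·y_i:
  -283, -409, 201  ⇒  2A = -491, A = -245.5.
Then Σ (x_i + x_{i+1})·c_i = -18658, so x̄ = -18658 / (6·(-245.5)) = 38/3.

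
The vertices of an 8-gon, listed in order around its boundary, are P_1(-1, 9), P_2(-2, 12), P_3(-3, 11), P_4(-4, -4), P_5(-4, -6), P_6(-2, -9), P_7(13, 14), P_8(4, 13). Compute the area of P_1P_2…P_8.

179.5

Apply Gauss's area formula: 2A = Σ (x_i·y_{i+1} − x_{i+1}·y_i), indices taken mod 8.
Cross-terms: 6, 14, 56, 8, 24, 89, 113, 49  ⇒  Σ = 359
Area = |Σ|/2 = 179.5.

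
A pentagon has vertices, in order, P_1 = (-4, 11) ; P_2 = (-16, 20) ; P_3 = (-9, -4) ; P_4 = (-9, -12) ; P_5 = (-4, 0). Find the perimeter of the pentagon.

72

|P_1P_2| = √((-12)² + (9)²) = √225 = 15
|P_2P_3| = √((7)² + (-24)²) = √625 = 25
|P_3P_4| = √((0)² + (-8)²) = √64 = 8
|P_4P_5| = √((5)² + (12)²) = √169 = 13
|P_5P_1| = √((0)² + (11)²) = √121 = 11
Perimeter = 15 + 25 + 8 + 13 + 11 = 72.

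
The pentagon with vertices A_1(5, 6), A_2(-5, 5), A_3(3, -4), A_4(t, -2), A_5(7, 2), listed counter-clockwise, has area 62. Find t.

The doubled signed area Σ (x_i y_{i+1} − x_{i+1} y_i) is linear in t.
With t=0 it equals 100; the coefficient of t is 6 (from the two edges through A_4).
So 6·t + 100 = 2·62 = 124 ⇒ t = 4.

4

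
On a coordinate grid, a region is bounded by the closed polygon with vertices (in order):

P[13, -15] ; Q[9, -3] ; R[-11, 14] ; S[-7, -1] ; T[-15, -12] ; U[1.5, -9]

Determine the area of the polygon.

Apply the shoelace (surveyor's) formula: 2A = Σ (x_i·y_{i+1} − x_{i+1}·y_i), indices taken mod 6.
Σ = (96) + (93) + (109) + (69) + (153) + (94.5) = 614.5
Area = |Σ|/2 = 307.25.

307.25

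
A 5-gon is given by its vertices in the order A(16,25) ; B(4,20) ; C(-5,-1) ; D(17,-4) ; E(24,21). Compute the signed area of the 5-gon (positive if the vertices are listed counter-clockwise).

535

Apply the shoelace formula: 2A = Σ (x_i·y_{i+1} − x_{i+1}·y_i), indices taken mod 5.
Cross-terms: 220, 96, 37, 453, 264  ⇒  Σ = 1070
Signed area = Σ/2 = 535 (positive ⇒ counter-clockwise traversal).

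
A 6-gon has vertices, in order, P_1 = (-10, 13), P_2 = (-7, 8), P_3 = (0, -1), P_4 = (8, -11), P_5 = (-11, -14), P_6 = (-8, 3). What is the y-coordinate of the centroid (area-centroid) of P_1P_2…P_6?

Apply Gauss's area formula. First the cross-terms c_i = x_i·y_{i+1} − x_{i+1}·y_i:
  11, 7, 8, -233, -145, -74  ⇒  2A = -426, A = -213.
Then Σ (y_i + y_{i+1})·c_i = 6420, so ȳ = 6420 / (6·(-213)) = -1070/213.

-1070/213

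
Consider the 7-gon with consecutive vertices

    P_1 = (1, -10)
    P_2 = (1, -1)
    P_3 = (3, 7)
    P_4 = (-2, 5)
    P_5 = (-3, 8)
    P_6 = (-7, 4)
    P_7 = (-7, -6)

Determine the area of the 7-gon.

Apply the shoelace formula: 2A = Σ (x_i·y_{i+1} − x_{i+1}·y_i), indices taken mod 7.
Σ = (9) + (10) + (29) + (-1) + (44) + (70) + (76) = 237
Area = |Σ|/2 = 118.5.

118.5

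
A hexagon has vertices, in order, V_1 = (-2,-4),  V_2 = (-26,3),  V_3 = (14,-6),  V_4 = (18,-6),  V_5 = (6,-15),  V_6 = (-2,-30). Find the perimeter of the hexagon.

|V_1V_2| = √((-24)² + (7)²) = √625 = 25
|V_2V_3| = √((40)² + (-9)²) = √1681 = 41
|V_3V_4| = √((4)² + (0)²) = √16 = 4
|V_4V_5| = √((-12)² + (-9)²) = √225 = 15
|V_5V_6| = √((-8)² + (-15)²) = √289 = 17
|V_6V_1| = √((0)² + (26)²) = √676 = 26
Perimeter = 25 + 41 + 4 + 15 + 17 + 26 = 128.

128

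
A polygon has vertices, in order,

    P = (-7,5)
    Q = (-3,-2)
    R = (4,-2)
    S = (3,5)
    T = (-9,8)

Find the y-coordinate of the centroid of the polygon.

Apply the shoelace formula. First the cross-terms c_i = x_i·y_{i+1} − x_{i+1}·y_i:
  29, 14, 26, 69, 11  ⇒  2A = 149, A = 74.5.
Then Σ (y_i + y_{i+1})·c_i = 1149, so ȳ = 1149 / (6·74.5) = 383/149.

383/149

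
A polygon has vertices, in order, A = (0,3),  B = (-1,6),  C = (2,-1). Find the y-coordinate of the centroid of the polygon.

8/3

Apply Gauss's area formula. First the cross-terms c_i = x_i·y_{i+1} − x_{i+1}·y_i:
  3, -11, 6  ⇒  2A = -2, A = -1.
Then Σ (y_i + y_{i+1})·c_i = -16, so ȳ = -16 / (6·(-1)) = 8/3.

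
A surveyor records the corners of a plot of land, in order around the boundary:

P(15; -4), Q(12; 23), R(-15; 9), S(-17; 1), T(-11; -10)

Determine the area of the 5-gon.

P→Q: (15)(23) − (12)(-4) = 393
Q→R: (12)(9) − (-15)(23) = 453
R→S: (-15)(1) − (-17)(9) = 138
S→T: (-17)(-10) − (-11)(1) = 181
T→P: (-11)(-4) − (15)(-10) = 194
Σ = 1359
Area = |Σ|/2 = 679.5.

679.5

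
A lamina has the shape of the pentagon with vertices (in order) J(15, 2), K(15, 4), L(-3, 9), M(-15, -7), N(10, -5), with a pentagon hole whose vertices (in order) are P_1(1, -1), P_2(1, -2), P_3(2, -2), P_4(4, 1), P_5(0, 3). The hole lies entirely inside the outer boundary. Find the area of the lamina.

Outer boundary:
Apply the surveyor's formula: 2A = Σ (x_i·y_{i+1} − x_{i+1}·y_i), indices taken mod 5.
J→K: (15)(4) − (15)(2) = 30
K→L: (15)(9) − (-3)(4) = 147
L→M: (-3)(-7) − (-15)(9) = 156
M→N: (-15)(-5) − (10)(-7) = 145
N→J: (10)(2) − (15)(-5) = 95
Σ = 573
Area = |Σ|/2 = 286.5.
Hole:
Cross-terms: -1, 2, 10, 12, -3  ⇒  Σ = 20
Area = |Σ|/2 = 10.
Net area = 286.5 − 10 = 276.5.

276.5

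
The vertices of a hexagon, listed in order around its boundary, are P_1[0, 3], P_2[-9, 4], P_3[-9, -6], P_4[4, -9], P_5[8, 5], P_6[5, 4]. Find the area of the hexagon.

Apply Gauss's area formula: 2A = Σ (x_i·y_{i+1} − x_{i+1}·y_i), indices taken mod 6.
P_1→P_2: (0)(4) − (-9)(3) = 27
P_2→P_3: (-9)(-6) − (-9)(4) = 90
P_3→P_4: (-9)(-9) − (4)(-6) = 105
P_4→P_5: (4)(5) − (8)(-9) = 92
P_5→P_6: (8)(4) − (5)(5) = 7
P_6→P_1: (5)(3) − (0)(4) = 15
Σ = 336
Area = |Σ|/2 = 168.

168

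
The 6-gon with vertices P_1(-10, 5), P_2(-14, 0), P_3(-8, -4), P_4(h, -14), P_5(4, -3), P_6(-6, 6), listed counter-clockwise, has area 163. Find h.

-4

The doubled signed area Σ (x_i y_{i+1} − x_{i+1} y_i) is linear in h.
With h=0 it equals 330; the coefficient of h is 1 (from the two edges through P_4).
So 1·h + 330 = 2·163 = 326 ⇒ h = -4.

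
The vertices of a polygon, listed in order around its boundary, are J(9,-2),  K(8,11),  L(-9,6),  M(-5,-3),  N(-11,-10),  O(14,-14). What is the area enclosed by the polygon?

364

Apply Gauss's area formula: 2A = Σ (x_i·y_{i+1} − x_{i+1}·y_i), indices taken mod 6.
Σ = (115) + (147) + (57) + (17) + (294) + (98) = 728
Area = |Σ|/2 = 364.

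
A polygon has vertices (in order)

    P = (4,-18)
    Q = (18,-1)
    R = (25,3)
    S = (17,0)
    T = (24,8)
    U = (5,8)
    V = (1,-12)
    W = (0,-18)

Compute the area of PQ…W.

311

Cross-terms: 320, 79, -51, 136, 152, -68, -18, 72  ⇒  Σ = 622
Area = |Σ|/2 = 311.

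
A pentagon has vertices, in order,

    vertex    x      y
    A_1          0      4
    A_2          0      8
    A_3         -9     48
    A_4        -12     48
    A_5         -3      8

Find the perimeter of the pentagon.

|A_1A_2| = √((0)² + (4)²) = √16 = 4
|A_2A_3| = √((-9)² + (40)²) = √1681 = 41
|A_3A_4| = √((-3)² + (0)²) = √9 = 3
|A_4A_5| = √((9)² + (-40)²) = √1681 = 41
|A_5A_1| = √((3)² + (-4)²) = √25 = 5
Perimeter = 4 + 41 + 3 + 41 + 5 = 94.

94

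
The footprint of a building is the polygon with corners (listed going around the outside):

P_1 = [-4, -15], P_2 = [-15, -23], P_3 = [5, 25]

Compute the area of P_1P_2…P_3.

184

Cross-terms: -133, -260, 25  ⇒  Σ = -368
Area = |Σ|/2 = 184.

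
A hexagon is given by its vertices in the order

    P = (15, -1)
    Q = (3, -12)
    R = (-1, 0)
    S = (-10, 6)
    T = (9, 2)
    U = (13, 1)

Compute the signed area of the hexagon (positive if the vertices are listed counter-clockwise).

Cross-terms: -177, -12, -6, -74, -17, -28  ⇒  Σ = -314
Signed area = Σ/2 = -157 (negative ⇒ clockwise traversal).

-157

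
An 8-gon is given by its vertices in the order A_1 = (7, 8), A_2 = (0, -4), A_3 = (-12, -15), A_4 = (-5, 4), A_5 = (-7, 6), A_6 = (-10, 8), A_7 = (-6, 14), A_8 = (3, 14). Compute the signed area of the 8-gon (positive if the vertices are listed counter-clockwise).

Σ = (-28) + (-48) + (-123) + (-2) + (4) + (-92) + (-126) + (-74) = -489
Signed area = Σ/2 = -244.5 (negative ⇒ clockwise traversal).

-244.5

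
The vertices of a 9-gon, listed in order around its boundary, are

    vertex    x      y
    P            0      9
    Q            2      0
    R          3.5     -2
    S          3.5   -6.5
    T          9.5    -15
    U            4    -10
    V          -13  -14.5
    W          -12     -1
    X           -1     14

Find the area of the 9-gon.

Apply the shoelace (surveyor's) formula: 2A = Σ (x_i·y_{i+1} − x_{i+1}·y_i), indices taken mod 9.
P→Q: (0)(0) − (2)(9) = -18
Q→R: (2)(-2) − (3.5)(0) = -4
R→S: (3.5)(-6.5) − (3.5)(-2) = -15.75
S→T: (3.5)(-15) − (9.5)(-6.5) = 9.25
T→U: (9.5)(-10) − (4)(-15) = -35
U→V: (4)(-14.5) − (-13)(-10) = -188
V→W: (-13)(-1) − (-12)(-14.5) = -161
W→X: (-12)(14) − (-1)(-1) = -169
X→P: (-1)(9) − (0)(14) = -9
Σ = -590.5
Area = |Σ|/2 = 295.25.

295.25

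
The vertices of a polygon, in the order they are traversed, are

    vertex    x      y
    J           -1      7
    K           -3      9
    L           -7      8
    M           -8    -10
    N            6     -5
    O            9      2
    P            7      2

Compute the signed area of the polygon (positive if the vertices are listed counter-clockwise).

198.5

Σ = (12) + (39) + (134) + (100) + (57) + (4) + (51) = 397
Signed area = Σ/2 = 198.5 (positive ⇒ counter-clockwise traversal).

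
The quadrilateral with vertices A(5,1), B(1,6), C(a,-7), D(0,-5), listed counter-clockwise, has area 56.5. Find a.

-6

The doubled signed area Σ (x_i y_{i+1} − x_{i+1} y_i) is linear in a.
With a=0 it equals 47; the coefficient of a is -11 (from the two edges through C).
So -11·a + 47 = 2·56.5 = 113 ⇒ a = -6.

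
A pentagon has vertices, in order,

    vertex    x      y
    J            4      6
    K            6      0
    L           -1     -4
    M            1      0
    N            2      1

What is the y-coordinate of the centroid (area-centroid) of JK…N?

Apply the surveyor's formula. First the cross-terms c_i = x_i·y_{i+1} − x_{i+1}·y_i:
  -36, -24, 4, 1, 8  ⇒  2A = -47, A = -23.5.
Then Σ (y_i + y_{i+1})·c_i = -79, so ȳ = -79 / (6·(-23.5)) = 79/141.

79/141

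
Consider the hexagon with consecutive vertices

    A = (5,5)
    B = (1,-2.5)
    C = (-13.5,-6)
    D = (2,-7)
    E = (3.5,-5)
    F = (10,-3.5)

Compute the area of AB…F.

84.5

Cross-terms: -17.5, -39.75, 106.5, 14.5, 37.75, 67.5  ⇒  Σ = 169
Area = |Σ|/2 = 84.5.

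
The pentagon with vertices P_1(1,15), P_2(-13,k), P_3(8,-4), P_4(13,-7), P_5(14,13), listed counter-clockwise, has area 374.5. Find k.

The doubled signed area Σ (x_i y_{i+1} − x_{i+1} y_i) is linear in k.
With k=0 it equals 707; the coefficient of k is -7 (from the two edges through P_2).
So -7·k + 707 = 2·374.5 = 749 ⇒ k = -6.

-6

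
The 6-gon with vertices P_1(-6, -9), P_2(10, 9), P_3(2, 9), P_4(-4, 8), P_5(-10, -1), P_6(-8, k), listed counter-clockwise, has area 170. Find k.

The doubled signed area Σ (x_i y_{i+1} − x_{i+1} y_i) is linear in k.
With k=0 it equals 308; the coefficient of k is -4 (from the two edges through P_6).
So -4·k + 308 = 2·170 = 340 ⇒ k = -8.

-8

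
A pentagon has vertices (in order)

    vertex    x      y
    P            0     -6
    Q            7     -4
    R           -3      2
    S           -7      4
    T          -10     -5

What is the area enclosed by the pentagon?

Apply the surveyor's formula: 2A = Σ (x_i·y_{i+1} − x_{i+1}·y_i), indices taken mod 5.
Σ = (42) + (2) + (2) + (75) + (60) = 181
Area = |Σ|/2 = 90.5.

90.5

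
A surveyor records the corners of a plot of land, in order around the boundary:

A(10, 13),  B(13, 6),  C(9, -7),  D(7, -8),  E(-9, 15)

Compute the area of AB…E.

255.5

Apply the shoelace (surveyor's) formula: 2A = Σ (x_i·y_{i+1} − x_{i+1}·y_i), indices taken mod 5.
Cross-terms: -109, -145, -23, 33, -267  ⇒  Σ = -511
Area = |Σ|/2 = 255.5.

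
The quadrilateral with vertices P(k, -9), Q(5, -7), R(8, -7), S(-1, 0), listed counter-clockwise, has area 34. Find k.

0

Write out the shoelace sum; only the two edges meeting at P involve k:
2·Area = [((-1)·(-9) − k·0) + (k·(-7) − 5·(-9))] + 14
       = -7·k + 68 = 68
⇒ k = 0.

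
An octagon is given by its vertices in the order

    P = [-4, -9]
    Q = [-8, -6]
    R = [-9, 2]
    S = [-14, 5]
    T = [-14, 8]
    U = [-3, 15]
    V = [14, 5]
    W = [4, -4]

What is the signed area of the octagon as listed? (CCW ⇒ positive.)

-358

P→Q: (-4)(-6) − (-8)(-9) = -48
Q→R: (-8)(2) − (-9)(-6) = -70
R→S: (-9)(5) − (-14)(2) = -17
S→T: (-14)(8) − (-14)(5) = -42
T→U: (-14)(15) − (-3)(8) = -186
U→V: (-3)(5) − (14)(15) = -225
V→W: (14)(-4) − (4)(5) = -76
W→P: (4)(-9) − (-4)(-4) = -52
Σ = -716
Signed area = Σ/2 = -358 (negative ⇒ clockwise traversal).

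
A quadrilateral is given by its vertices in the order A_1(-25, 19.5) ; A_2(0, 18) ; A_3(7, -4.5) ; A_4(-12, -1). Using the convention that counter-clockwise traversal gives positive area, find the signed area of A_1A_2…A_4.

-448

A_1→A_2: (-25)(18) − (0)(19.5) = -450
A_2→A_3: (0)(-4.5) − (7)(18) = -126
A_3→A_4: (7)(-1) − (-12)(-4.5) = -61
A_4→A_1: (-12)(19.5) − (-25)(-1) = -259
Σ = -896
Signed area = Σ/2 = -448 (negative ⇒ clockwise traversal).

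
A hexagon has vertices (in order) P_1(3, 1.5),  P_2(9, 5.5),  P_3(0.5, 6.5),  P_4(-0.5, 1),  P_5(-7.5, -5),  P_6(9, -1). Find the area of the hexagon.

P_1→P_2: (3)(5.5) − (9)(1.5) = 3
P_2→P_3: (9)(6.5) − (0.5)(5.5) = 55.75
P_3→P_4: (0.5)(1) − (-0.5)(6.5) = 3.75
P_4→P_5: (-0.5)(-5) − (-7.5)(1) = 10
P_5→P_6: (-7.5)(-1) − (9)(-5) = 52.5
P_6→P_1: (9)(1.5) − (3)(-1) = 16.5
Σ = 141.5
Area = |Σ|/2 = 70.75.

70.75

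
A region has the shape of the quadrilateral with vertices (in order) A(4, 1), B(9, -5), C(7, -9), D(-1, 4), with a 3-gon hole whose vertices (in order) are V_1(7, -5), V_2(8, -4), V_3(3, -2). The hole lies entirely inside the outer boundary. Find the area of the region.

Outer boundary:
Apply the shoelace formula: 2A = Σ (x_i·y_{i+1} − x_{i+1}·y_i), indices taken mod 4.
Σ = (-29) + (-46) + (19) + (-17) = -73
Area = |Σ|/2 = 36.5.
Hole:
Cross-terms: 12, -4, -1  ⇒  Σ = 7
Area = |Σ|/2 = 3.5.
Net area = 36.5 − 3.5 = 33.

33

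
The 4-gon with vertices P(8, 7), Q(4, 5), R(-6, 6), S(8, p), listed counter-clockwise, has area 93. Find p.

The doubled signed area Σ (x_i y_{i+1} − x_{i+1} y_i) is linear in p.
With p=0 it equals 74; the coefficient of p is -14 (from the two edges through S).
So -14·p + 74 = 2·93 = 186 ⇒ p = -8.

-8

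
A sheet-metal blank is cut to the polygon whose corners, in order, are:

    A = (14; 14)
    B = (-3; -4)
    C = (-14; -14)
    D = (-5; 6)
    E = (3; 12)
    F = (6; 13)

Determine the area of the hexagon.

195.5

Apply the surveyor's formula: 2A = Σ (x_i·y_{i+1} − x_{i+1}·y_i), indices taken mod 6.
Σ = (-14) + (-14) + (-154) + (-78) + (-33) + (-98) = -391
Area = |Σ|/2 = 195.5.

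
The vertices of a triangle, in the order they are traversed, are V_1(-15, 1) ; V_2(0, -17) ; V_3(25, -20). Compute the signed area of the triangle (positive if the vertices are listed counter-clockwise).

Apply Gauss's area formula: 2A = Σ (x_i·y_{i+1} − x_{i+1}·y_i), indices taken mod 3.
V_1→V_2: (-15)(-17) − (0)(1) = 255
V_2→V_3: (0)(-20) − (25)(-17) = 425
V_3→V_1: (25)(1) − (-15)(-20) = -275
Σ = 405
Signed area = Σ/2 = 202.5 (positive ⇒ counter-clockwise traversal).

202.5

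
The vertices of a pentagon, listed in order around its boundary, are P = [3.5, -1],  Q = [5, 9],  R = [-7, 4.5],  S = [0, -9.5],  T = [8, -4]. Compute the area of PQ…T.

Apply the shoelace formula: 2A = Σ (x_i·y_{i+1} − x_{i+1}·y_i), indices taken mod 5.
Cross-terms: 36.5, 85.5, 66.5, 76, 6  ⇒  Σ = 270.5
Area = |Σ|/2 = 135.25.

135.25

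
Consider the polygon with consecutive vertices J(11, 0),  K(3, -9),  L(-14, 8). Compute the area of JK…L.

144.5

J→K: (11)(-9) − (3)(0) = -99
K→L: (3)(8) − (-14)(-9) = -102
L→J: (-14)(0) − (11)(8) = -88
Σ = -289
Area = |Σ|/2 = 144.5.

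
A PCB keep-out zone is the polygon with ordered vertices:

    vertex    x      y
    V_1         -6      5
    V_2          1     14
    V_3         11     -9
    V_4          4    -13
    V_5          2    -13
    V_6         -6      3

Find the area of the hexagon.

Σ = (-89) + (-163) + (-107) + (-26) + (-72) + (-12) = -469
Area = |Σ|/2 = 234.5.

234.5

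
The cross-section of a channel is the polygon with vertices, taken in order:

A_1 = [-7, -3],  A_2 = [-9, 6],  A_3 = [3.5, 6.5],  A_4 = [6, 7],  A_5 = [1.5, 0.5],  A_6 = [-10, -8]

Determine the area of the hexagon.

101.75

Σ = (-69) + (-79.5) + (-14.5) + (-7.5) + (-7) + (-26) = -203.5
Area = |Σ|/2 = 101.75.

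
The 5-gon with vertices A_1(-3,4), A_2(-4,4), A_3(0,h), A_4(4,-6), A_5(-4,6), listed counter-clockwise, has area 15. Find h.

The doubled signed area Σ (x_i y_{i+1} − x_{i+1} y_i) is linear in h.
With h=0 it equals 6; the coefficient of h is -8 (from the two edges through A_3).
So -8·h + 6 = 2·15 = 30 ⇒ h = -3.

-3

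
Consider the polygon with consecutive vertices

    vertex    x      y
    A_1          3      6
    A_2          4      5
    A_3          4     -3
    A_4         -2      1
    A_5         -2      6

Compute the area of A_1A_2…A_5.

41.5

Σ = (-9) + (-32) + (-2) + (-10) + (-30) = -83
Area = |Σ|/2 = 41.5.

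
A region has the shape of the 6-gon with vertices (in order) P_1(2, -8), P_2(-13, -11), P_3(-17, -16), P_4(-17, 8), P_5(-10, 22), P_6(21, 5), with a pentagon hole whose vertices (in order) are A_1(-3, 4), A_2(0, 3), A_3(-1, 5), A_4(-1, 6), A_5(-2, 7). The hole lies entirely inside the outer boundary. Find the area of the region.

743

Outer boundary:
Apply Gauss's area formula: 2A = Σ (x_i·y_{i+1} − x_{i+1}·y_i), indices taken mod 6.
Σ = (-126) + (21) + (-408) + (-294) + (-512) + (-178) = -1497
Area = |Σ|/2 = 748.5.
Hole:
Apply the surveyor's formula: 2A = Σ (x_i·y_{i+1} − x_{i+1}·y_i), indices taken mod 5.
Σ = (-9) + (3) + (-1) + (5) + (13) = 11
Area = |Σ|/2 = 5.5.
Net area = 748.5 − 5.5 = 743.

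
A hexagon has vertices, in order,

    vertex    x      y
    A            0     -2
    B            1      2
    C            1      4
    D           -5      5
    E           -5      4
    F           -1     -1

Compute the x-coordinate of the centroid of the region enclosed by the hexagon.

-40/27

Apply the shoelace formula. First the cross-terms c_i = x_i·y_{i+1} − x_{i+1}·y_i:
  2, 2, 25, 5, 9, 2  ⇒  2A = 45, A = 22.5.
Then Σ (x_i + x_{i+1})·c_i = -200, so x̄ = -200 / (6·22.5) = -40/27.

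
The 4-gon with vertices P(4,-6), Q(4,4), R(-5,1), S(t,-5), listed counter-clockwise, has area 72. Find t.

-5

The doubled signed area Σ (x_i y_{i+1} − x_{i+1} y_i) is linear in t.
With t=0 it equals 109; the coefficient of t is -7 (from the two edges through S).
So -7·t + 109 = 2·72 = 144 ⇒ t = -5.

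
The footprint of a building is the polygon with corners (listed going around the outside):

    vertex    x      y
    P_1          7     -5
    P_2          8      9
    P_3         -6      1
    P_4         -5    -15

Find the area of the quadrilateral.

195

Apply the shoelace (surveyor's) formula: 2A = Σ (x_i·y_{i+1} − x_{i+1}·y_i), indices taken mod 4.
P_1→P_2: (7)(9) − (8)(-5) = 103
P_2→P_3: (8)(1) − (-6)(9) = 62
P_3→P_4: (-6)(-15) − (-5)(1) = 95
P_4→P_1: (-5)(-5) − (7)(-15) = 130
Σ = 390
Area = |Σ|/2 = 195.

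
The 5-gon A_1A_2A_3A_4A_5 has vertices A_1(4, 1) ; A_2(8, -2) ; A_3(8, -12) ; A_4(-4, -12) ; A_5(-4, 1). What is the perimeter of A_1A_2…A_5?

|A_1A_2| = √((4)² + (-3)²) = √25 = 5
|A_2A_3| = √((0)² + (-10)²) = √100 = 10
|A_3A_4| = √((-12)² + (0)²) = √144 = 12
|A_4A_5| = √((0)² + (13)²) = √169 = 13
|A_5A_1| = √((8)² + (0)²) = √64 = 8
Perimeter = 5 + 10 + 12 + 13 + 8 = 48.

48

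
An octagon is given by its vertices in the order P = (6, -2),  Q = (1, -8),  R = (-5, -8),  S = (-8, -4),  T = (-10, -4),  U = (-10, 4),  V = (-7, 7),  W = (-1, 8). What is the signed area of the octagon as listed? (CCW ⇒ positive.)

-181.5

P→Q: (6)(-8) − (1)(-2) = -46
Q→R: (1)(-8) − (-5)(-8) = -48
R→S: (-5)(-4) − (-8)(-8) = -44
S→T: (-8)(-4) − (-10)(-4) = -8
T→U: (-10)(4) − (-10)(-4) = -80
U→V: (-10)(7) − (-7)(4) = -42
V→W: (-7)(8) − (-1)(7) = -49
W→P: (-1)(-2) − (6)(8) = -46
Σ = -363
Signed area = Σ/2 = -181.5 (negative ⇒ clockwise traversal).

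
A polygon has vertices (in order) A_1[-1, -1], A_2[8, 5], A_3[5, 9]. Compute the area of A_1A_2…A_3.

27

Σ = (3) + (47) + (4) = 54
Area = |Σ|/2 = 27.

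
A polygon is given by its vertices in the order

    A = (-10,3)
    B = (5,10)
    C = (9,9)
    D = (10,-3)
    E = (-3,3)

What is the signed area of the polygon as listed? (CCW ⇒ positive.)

Apply the shoelace formula: 2A = Σ (x_i·y_{i+1} − x_{i+1}·y_i), indices taken mod 5.
A→B: (-10)(10) − (5)(3) = -115
B→C: (5)(9) − (9)(10) = -45
C→D: (9)(-3) − (10)(9) = -117
D→E: (10)(3) − (-3)(-3) = 21
E→A: (-3)(3) − (-10)(3) = 21
Σ = -235
Signed area = Σ/2 = -117.5 (negative ⇒ clockwise traversal).

-117.5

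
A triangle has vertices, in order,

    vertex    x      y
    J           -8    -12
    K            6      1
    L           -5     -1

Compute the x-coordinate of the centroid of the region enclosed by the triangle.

-7/3

Apply the surveyor's formula. First the cross-terms c_i = x_i·y_{i+1} − x_{i+1}·y_i:
  64, -1, 52  ⇒  2A = 115, A = 57.5.
Then Σ (x_i + x_{i+1})·c_i = -805, so x̄ = -805 / (6·57.5) = -7/3.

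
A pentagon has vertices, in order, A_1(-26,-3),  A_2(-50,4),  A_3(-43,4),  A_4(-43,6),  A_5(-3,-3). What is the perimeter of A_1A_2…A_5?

|A_1A_2| = √((-24)² + (7)²) = √625 = 25
|A_2A_3| = √((7)² + (0)²) = √49 = 7
|A_3A_4| = √((0)² + (2)²) = √4 = 2
|A_4A_5| = √((40)² + (-9)²) = √1681 = 41
|A_5A_1| = √((-23)² + (0)²) = √529 = 23
Perimeter = 25 + 7 + 2 + 41 + 23 = 98.

98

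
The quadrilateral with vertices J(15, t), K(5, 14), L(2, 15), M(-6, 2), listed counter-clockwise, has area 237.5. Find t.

-14

The doubled signed area Σ (x_i y_{i+1} − x_{i+1} y_i) is linear in t.
With t=0 it equals 321; the coefficient of t is -11 (from the two edges through J).
So -11·t + 321 = 2·237.5 = 475 ⇒ t = -14.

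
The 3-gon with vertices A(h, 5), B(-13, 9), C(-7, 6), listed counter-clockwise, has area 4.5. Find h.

The doubled signed area Σ (x_i y_{i+1} − x_{i+1} y_i) is linear in h.
With h=0 it equals 15; the coefficient of h is 3 (from the two edges through A).
So 3·h + 15 = 2·4.5 = 9 ⇒ h = -2.

-2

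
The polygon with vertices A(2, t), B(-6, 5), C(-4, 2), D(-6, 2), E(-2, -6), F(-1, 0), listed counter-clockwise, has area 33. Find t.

The doubled signed area Σ (x_i y_{i+1} − x_{i+1} y_i) is linear in t.
With t=0 it equals 56; the coefficient of t is 5 (from the two edges through A).
So 5·t + 56 = 2·33 = 66 ⇒ t = 2.

2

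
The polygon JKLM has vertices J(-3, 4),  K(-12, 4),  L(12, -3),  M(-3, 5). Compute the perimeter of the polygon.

52

|JK| = √((-9)² + (0)²) = √81 = 9
|KL| = √((24)² + (-7)²) = √625 = 25
|LM| = √((-15)² + (8)²) = √289 = 17
|MJ| = √((0)² + (-1)²) = √1 = 1
Perimeter = 9 + 25 + 17 + 1 = 52.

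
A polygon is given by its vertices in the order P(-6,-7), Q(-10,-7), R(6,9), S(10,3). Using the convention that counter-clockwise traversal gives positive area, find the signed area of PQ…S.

-100

Apply the shoelace formula: 2A = Σ (x_i·y_{i+1} − x_{i+1}·y_i), indices taken mod 4.
Σ = (-28) + (-48) + (-72) + (-52) = -200
Signed area = Σ/2 = -100 (negative ⇒ clockwise traversal).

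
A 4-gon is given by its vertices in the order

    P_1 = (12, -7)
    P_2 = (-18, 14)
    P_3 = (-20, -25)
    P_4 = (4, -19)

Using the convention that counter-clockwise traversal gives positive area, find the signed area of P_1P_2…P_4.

726

Apply Gauss's area formula: 2A = Σ (x_i·y_{i+1} − x_{i+1}·y_i), indices taken mod 4.
P_1→P_2: (12)(14) − (-18)(-7) = 42
P_2→P_3: (-18)(-25) − (-20)(14) = 730
P_3→P_4: (-20)(-19) − (4)(-25) = 480
P_4→P_1: (4)(-7) − (12)(-19) = 200
Σ = 1452
Signed area = Σ/2 = 726 (positive ⇒ counter-clockwise traversal).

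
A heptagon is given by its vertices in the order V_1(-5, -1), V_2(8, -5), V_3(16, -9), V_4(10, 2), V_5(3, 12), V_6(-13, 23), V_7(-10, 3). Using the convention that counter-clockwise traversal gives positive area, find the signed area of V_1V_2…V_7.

Σ = (33) + (8) + (122) + (114) + (225) + (191) + (25) = 718
Signed area = Σ/2 = 359 (positive ⇒ counter-clockwise traversal).

359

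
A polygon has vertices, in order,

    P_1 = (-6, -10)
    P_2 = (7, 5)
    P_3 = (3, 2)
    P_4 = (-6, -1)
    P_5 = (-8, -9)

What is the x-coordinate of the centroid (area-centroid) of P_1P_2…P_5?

-67/24

Apply the shoelace formula. First the cross-terms c_i = x_i·y_{i+1} − x_{i+1}·y_i:
  40, -1, 9, 46, 26  ⇒  2A = 120, A = 60.
Then Σ (x_i + x_{i+1})·c_i = -1005, so x̄ = -1005 / (6·60) = -67/24.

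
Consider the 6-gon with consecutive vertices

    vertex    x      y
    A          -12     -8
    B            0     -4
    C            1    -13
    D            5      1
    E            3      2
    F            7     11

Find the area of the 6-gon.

110

Σ = (48) + (4) + (66) + (7) + (19) + (76) = 220
Area = |Σ|/2 = 110.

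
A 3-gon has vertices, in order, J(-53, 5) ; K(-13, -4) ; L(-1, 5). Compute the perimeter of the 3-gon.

108

|JK| = √((40)² + (-9)²) = √1681 = 41
|KL| = √((12)² + (9)²) = √225 = 15
|LJ| = √((-52)² + (0)²) = √2704 = 52
Perimeter = 41 + 15 + 52 = 108.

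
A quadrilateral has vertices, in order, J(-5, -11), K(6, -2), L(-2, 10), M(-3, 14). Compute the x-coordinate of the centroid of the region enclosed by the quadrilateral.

-178/237

Apply the shoelace (surveyor's) formula. First the cross-terms c_i = x_i·y_{i+1} − x_{i+1}·y_i:
  76, 56, 2, 103  ⇒  2A = 237, A = 118.5.
Then Σ (x_i + x_{i+1})·c_i = -534, so x̄ = -534 / (6·118.5) = -178/237.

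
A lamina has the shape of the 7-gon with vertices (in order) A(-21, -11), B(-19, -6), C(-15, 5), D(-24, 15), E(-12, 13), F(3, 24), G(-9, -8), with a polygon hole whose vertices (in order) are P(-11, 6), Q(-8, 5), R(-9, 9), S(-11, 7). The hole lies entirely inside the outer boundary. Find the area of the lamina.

Outer boundary:
Apply the shoelace (surveyor's) formula: 2A = Σ (x_i·y_{i+1} − x_{i+1}·y_i), indices taken mod 7.
A→B: (-21)(-6) − (-19)(-11) = -83
B→C: (-19)(5) − (-15)(-6) = -185
C→D: (-15)(15) − (-24)(5) = -105
D→E: (-24)(13) − (-12)(15) = -132
E→F: (-12)(24) − (3)(13) = -327
F→G: (3)(-8) − (-9)(24) = 192
G→A: (-9)(-11) − (-21)(-8) = -69
Σ = -709
Area = |Σ|/2 = 354.5.
Hole:
Σ = (-7) + (-27) + (36) + (11) = 13
Area = |Σ|/2 = 6.5.
Net area = 354.5 − 6.5 = 348.

348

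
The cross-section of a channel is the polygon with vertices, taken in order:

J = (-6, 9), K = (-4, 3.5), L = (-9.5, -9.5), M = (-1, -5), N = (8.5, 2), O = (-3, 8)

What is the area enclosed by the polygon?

J→K: (-6)(3.5) − (-4)(9) = 15
K→L: (-4)(-9.5) − (-9.5)(3.5) = 71.25
L→M: (-9.5)(-5) − (-1)(-9.5) = 38
M→N: (-1)(2) − (8.5)(-5) = 40.5
N→O: (8.5)(8) − (-3)(2) = 74
O→J: (-3)(9) − (-6)(8) = 21
Σ = 259.75
Area = |Σ|/2 = 129.875.

129.875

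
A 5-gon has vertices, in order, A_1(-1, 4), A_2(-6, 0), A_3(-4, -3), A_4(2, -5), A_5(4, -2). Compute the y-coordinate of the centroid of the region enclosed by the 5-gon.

Apply Gauss's area formula. First the cross-terms c_i = x_i·y_{i+1} − x_{i+1}·y_i:
  24, 18, 26, 16, 14  ⇒  2A = 98, A = 49.
Then Σ (y_i + y_{i+1})·c_i = -250, so ȳ = -250 / (6·49) = -125/147.

-125/147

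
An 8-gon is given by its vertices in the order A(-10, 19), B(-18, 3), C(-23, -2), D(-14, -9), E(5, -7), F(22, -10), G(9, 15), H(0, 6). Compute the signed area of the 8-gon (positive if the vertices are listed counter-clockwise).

Apply Gauss's area formula: 2A = Σ (x_i·y_{i+1} − x_{i+1}·y_i), indices taken mod 8.
Σ = (312) + (105) + (179) + (143) + (104) + (420) + (54) + (60) = 1377
Signed area = Σ/2 = 688.5 (positive ⇒ counter-clockwise traversal).

688.5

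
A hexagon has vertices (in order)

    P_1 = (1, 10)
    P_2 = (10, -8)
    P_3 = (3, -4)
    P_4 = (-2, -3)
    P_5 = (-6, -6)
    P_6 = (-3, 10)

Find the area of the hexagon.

Apply the surveyor's formula: 2A = Σ (x_i·y_{i+1} − x_{i+1}·y_i), indices taken mod 6.
Cross-terms: -108, -16, -17, -6, -78, -40  ⇒  Σ = -265
Area = |Σ|/2 = 132.5.

132.5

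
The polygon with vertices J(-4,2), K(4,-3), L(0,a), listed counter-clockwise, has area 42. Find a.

The doubled signed area Σ (x_i y_{i+1} − x_{i+1} y_i) is linear in a.
With a=0 it equals 4; the coefficient of a is 8 (from the two edges through L).
So 8·a + 4 = 2·42 = 84 ⇒ a = 10.

10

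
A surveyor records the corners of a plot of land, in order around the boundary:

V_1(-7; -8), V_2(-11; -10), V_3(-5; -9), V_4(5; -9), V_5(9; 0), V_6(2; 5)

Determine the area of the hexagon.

Apply the shoelace (surveyor's) formula: 2A = Σ (x_i·y_{i+1} − x_{i+1}·y_i), indices taken mod 6.
Σ = (-18) + (49) + (90) + (81) + (45) + (19) = 266
Area = |Σ|/2 = 133.

133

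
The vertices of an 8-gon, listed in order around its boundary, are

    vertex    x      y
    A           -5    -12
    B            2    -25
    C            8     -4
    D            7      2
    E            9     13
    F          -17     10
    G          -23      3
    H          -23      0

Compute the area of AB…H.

646.5

Apply the shoelace formula: 2A = Σ (x_i·y_{i+1} − x_{i+1}·y_i), indices taken mod 8.
A→B: (-5)(-25) − (2)(-12) = 149
B→C: (2)(-4) − (8)(-25) = 192
C→D: (8)(2) − (7)(-4) = 44
D→E: (7)(13) − (9)(2) = 73
E→F: (9)(10) − (-17)(13) = 311
F→G: (-17)(3) − (-23)(10) = 179
G→H: (-23)(0) − (-23)(3) = 69
H→A: (-23)(-12) − (-5)(0) = 276
Σ = 1293
Area = |Σ|/2 = 646.5.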